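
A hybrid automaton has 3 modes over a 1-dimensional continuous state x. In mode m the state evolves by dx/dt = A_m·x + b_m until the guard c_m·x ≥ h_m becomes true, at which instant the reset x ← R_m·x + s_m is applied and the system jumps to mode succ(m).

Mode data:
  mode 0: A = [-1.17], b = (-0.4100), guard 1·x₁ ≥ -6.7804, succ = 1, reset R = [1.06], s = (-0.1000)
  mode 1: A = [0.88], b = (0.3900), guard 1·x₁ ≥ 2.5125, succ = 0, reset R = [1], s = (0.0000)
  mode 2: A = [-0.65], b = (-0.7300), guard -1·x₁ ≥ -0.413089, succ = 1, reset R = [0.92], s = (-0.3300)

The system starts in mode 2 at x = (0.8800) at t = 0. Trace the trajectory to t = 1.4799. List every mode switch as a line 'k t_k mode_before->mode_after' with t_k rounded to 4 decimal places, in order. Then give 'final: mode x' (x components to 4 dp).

1 0.4083 2->1
final: 1 0.8233

Mode 2: guard c·x = -0.4131 hit at Δt = 0.4083 (t = 0.4083), x⁻ = (0.4131) → reset → x⁺ = (0.0500), jump to mode 1
Mode 1: flow for 1.0716 to horizon, guard not reached → x = (0.8233)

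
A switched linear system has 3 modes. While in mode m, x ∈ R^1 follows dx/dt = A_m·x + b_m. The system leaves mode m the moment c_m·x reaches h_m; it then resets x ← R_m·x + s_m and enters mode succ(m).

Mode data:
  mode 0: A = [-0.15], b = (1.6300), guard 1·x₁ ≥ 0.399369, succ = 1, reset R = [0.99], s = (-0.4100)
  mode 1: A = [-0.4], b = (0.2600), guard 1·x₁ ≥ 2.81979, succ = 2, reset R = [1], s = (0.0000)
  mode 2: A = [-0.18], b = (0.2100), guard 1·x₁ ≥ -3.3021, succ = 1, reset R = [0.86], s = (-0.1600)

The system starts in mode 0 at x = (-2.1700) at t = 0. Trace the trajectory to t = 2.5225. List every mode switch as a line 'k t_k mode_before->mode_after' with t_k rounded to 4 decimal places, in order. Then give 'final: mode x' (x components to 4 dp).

1 1.4634 0->1
final: 1 0.2149

Mode 0: guard c·x = 0.3994 hit at Δt = 1.4634 (t = 1.4634), x⁻ = (0.3994) → reset → x⁺ = (-0.0146), jump to mode 1
Mode 1: flow for 1.0591 to horizon, guard not reached → x = (0.2149)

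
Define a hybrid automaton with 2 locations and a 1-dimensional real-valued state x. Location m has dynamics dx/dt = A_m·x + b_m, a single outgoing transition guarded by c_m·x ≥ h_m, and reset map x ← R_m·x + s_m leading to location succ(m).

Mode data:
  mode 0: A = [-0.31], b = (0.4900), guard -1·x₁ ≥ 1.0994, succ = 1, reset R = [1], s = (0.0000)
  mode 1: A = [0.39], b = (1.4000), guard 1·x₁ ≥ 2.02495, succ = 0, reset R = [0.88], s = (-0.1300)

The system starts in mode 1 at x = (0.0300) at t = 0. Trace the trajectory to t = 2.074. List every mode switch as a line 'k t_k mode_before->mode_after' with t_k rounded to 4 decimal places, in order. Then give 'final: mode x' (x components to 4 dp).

Mode 1: guard c·x = 2.0250 hit at Δt = 1.1256 (t = 1.1256), x⁻ = (2.0250) → reset → x⁺ = (1.6520), jump to mode 0
Mode 0: flow for 0.9484 to horizon, guard not reached → x = (1.6338)

1 1.1256 1->0
final: 0 1.6338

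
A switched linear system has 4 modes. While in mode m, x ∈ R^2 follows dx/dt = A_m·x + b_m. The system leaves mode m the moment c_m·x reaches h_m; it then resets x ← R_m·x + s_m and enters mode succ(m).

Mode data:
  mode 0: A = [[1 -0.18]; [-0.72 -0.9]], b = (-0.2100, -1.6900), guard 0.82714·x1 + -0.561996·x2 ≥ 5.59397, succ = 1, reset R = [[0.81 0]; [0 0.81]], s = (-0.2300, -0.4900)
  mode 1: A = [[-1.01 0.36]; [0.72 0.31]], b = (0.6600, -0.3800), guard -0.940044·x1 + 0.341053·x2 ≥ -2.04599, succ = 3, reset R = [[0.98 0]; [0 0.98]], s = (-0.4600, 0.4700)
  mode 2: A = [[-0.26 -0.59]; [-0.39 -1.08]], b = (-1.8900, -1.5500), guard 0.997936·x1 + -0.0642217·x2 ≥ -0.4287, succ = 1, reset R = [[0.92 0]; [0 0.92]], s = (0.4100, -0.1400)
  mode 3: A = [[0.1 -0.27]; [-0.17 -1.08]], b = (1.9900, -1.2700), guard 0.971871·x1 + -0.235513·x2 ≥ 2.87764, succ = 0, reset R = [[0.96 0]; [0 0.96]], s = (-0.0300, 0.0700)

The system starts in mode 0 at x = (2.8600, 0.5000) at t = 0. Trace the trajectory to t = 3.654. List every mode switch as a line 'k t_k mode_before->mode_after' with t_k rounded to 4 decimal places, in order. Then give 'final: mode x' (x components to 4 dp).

1 0.6514 0->1
2 1.5382 1->3
3 2.1311 3->0
4 2.7712 0->1
final: 1 1.4807 -2.0224

Mode 0: guard c·x = 5.5940 hit at Δt = 0.6514 (t = 0.6514), x⁻ = (5.3994, -2.0069) → reset → x⁺ = (4.1436, -2.1156), jump to mode 1
Mode 1: guard c·x = -2.0460 hit at Δt = 0.8868 (t = 1.5382), x⁻ = (1.7754, -1.1056) → reset → x⁺ = (1.2798, -0.6135), jump to mode 3
Mode 3: guard c·x = 2.8776 hit at Δt = 0.5929 (t = 2.1311), x⁻ = (2.7107, -1.0327) → reset → x⁺ = (2.5722, -0.9214), jump to mode 0
Mode 0: guard c·x = 5.5940 hit at Δt = 0.6401 (t = 2.7712), x⁻ = (4.9626, -2.6499) → reset → x⁺ = (3.7897, -2.6364), jump to mode 1
Mode 1: flow for 0.8828 to horizon, guard not reached → x = (1.4807, -2.0224)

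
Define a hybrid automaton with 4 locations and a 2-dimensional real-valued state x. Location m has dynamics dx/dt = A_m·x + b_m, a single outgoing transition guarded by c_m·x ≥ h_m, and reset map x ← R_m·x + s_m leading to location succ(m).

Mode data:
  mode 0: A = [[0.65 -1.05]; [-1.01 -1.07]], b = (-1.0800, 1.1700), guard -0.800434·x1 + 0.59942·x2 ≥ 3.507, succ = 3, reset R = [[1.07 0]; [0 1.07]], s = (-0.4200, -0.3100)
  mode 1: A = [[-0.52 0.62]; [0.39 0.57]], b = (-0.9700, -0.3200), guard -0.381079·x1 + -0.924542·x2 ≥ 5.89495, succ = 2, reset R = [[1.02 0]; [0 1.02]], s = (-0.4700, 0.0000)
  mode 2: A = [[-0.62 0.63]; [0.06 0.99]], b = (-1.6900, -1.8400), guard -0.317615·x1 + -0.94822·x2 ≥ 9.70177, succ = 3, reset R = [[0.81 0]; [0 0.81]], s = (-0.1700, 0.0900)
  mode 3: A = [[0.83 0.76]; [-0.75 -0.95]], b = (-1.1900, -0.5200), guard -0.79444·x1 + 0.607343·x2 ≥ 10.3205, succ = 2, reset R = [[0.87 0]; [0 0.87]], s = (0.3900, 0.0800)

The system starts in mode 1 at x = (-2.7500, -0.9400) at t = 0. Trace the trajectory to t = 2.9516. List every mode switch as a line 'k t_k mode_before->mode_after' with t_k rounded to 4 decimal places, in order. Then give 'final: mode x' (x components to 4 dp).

1 1.2653 1->2
2 1.6752 2->3
3 2.4291 3->2
final: 2 -8.7204 -1.3010

Mode 1: guard c·x = 5.8949 hit at Δt = 1.2653 (t = 1.2653), x⁻ = (-3.9230, -4.7591) → reset → x⁺ = (-4.4715, -4.8543), jump to mode 2
Mode 2: guard c·x = 9.7018 hit at Δt = 0.4099 (t = 1.6752), x⁻ = (-5.5762, -8.3637) → reset → x⁺ = (-4.6868, -6.6846), jump to mode 3
Mode 3: guard c·x = 10.3205 hit at Δt = 0.7539 (t = 2.4291), x⁻ = (-12.8733, 0.1538) → reset → x⁺ = (-10.8098, 0.2138), jump to mode 2
Mode 2: flow for 0.5225 to horizon, guard not reached → x = (-8.7204, -1.3010)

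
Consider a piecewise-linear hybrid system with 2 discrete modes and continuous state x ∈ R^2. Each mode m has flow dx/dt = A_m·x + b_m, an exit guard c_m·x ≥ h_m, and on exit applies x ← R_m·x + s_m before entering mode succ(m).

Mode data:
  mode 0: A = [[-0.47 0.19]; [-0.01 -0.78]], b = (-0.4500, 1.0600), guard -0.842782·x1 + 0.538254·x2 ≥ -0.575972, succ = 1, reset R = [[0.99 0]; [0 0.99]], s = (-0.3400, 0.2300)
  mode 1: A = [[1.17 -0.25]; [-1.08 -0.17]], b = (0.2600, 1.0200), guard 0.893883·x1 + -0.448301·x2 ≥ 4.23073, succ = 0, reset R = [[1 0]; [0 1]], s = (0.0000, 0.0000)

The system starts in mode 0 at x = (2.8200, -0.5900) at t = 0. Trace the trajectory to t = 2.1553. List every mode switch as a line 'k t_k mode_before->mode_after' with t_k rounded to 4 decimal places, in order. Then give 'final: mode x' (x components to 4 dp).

Mode 0: guard c·x = -0.5760 hit at Δt = 1.3303 (t = 1.3303), x⁻ = (1.1013, 0.6544) → reset → x⁺ = (0.7503, 0.8778), jump to mode 1
Mode 1: flow for 0.8250 to horizon, guard not reached → x = (2.0568, 0.4602)

1 1.3303 0->1
final: 1 2.0568 0.4602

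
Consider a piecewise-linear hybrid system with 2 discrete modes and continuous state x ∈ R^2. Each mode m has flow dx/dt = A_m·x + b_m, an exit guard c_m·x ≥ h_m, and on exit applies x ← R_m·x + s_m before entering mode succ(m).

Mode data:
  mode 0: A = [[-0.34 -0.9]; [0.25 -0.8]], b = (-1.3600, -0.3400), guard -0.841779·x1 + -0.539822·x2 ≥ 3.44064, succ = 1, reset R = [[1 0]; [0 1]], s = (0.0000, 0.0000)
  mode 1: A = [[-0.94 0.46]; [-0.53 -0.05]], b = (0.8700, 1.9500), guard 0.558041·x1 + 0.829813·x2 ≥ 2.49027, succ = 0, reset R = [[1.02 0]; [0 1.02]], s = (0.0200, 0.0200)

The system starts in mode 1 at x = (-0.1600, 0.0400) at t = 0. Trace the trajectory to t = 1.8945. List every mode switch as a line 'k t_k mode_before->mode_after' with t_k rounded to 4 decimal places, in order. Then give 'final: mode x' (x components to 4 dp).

Mode 1: guard c·x = 2.4903 hit at Δt = 1.3587 (t = 1.3587), x⁻ = (1.1360, 2.2371) → reset → x⁺ = (1.1787, 2.3018), jump to mode 0
Mode 0: flow for 0.5358 to horizon, guard not reached → x = (-0.4818, 1.3760)

1 1.3587 1->0
final: 0 -0.4818 1.3760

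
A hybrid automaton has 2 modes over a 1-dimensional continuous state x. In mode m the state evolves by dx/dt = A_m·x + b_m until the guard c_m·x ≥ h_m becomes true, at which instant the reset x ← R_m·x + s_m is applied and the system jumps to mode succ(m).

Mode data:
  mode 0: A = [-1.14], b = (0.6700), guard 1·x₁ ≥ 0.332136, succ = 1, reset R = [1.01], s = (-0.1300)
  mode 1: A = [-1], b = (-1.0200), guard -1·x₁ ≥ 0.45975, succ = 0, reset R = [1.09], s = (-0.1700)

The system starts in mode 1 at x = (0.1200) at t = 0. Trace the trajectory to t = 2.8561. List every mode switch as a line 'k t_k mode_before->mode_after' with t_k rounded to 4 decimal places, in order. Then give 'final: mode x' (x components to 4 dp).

1 0.7104 1->0
2 2.1090 0->1
final: 1 -0.4395

Mode 1: guard c·x = 0.4597 hit at Δt = 0.7104 (t = 0.7104), x⁻ = (-0.4597) → reset → x⁺ = (-0.6711), jump to mode 0
Mode 0: guard c·x = 0.3321 hit at Δt = 1.3986 (t = 2.1090), x⁻ = (0.3321) → reset → x⁺ = (0.2055), jump to mode 1
Mode 1: flow for 0.7471 to horizon, guard not reached → x = (-0.4395)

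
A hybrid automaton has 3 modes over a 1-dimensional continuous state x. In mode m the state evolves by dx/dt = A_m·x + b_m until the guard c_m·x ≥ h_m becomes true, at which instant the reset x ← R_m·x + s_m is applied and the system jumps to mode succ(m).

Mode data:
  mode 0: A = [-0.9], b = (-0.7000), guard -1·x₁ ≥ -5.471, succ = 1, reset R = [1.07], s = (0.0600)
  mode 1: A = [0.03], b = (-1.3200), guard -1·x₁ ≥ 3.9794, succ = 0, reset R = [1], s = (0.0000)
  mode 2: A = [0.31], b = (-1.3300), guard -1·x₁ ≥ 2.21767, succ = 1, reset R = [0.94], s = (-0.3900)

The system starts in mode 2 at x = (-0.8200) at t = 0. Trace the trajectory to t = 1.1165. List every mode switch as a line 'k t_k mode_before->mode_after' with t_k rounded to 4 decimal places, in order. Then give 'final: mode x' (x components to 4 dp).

1 0.7799 2->1
final: 1 -2.9463

Mode 2: guard c·x = 2.2177 hit at Δt = 0.7799 (t = 0.7799), x⁻ = (-2.2177) → reset → x⁺ = (-2.4746), jump to mode 1
Mode 1: flow for 0.3366 to horizon, guard not reached → x = (-2.9463)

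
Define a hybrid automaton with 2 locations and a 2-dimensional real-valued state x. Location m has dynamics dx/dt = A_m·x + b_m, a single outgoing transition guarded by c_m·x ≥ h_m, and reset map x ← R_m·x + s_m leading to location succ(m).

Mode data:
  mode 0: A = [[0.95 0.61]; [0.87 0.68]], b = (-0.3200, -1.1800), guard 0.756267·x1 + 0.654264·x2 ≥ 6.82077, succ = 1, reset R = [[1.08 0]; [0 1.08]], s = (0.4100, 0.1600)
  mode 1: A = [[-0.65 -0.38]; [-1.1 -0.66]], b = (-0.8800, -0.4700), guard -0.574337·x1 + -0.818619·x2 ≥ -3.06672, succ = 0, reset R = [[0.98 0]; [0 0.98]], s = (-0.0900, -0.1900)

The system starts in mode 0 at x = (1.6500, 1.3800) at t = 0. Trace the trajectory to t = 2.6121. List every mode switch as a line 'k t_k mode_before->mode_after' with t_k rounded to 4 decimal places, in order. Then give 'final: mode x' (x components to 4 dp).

Mode 0: guard c·x = 6.8208 hit at Δt = 0.8962 (t = 0.8962), x⁻ = (5.3512, 4.2396) → reset → x⁺ = (6.1893, 4.7388), jump to mode 1
Mode 1: guard c·x = -3.0667 hit at Δt = 0.4775 (t = 1.3737), x⁻ = (3.7666, 1.1036) → reset → x⁺ = (3.6013, 0.8915), jump to mode 0
Mode 0: guard c·x = 6.8208 hit at Δt = 0.5144 (t = 1.8881), x⁻ = (6.3592, 3.0744) → reset → x⁺ = (7.2780, 3.4804), jump to mode 1
Mode 1: guard c·x = -3.0667 hit at Δt = 0.3992 (t = 2.2873), x⁻ = (5.0908, 0.1746) → reset → x⁺ = (4.8990, -0.0189), jump to mode 0
Mode 0: flow for 0.3248 to horizon, guard not reached → x = (6.6782, 1.3460)

1 0.8962 0->1
2 1.3737 1->0
3 1.8881 0->1
4 2.2873 1->0
final: 0 6.6782 1.3460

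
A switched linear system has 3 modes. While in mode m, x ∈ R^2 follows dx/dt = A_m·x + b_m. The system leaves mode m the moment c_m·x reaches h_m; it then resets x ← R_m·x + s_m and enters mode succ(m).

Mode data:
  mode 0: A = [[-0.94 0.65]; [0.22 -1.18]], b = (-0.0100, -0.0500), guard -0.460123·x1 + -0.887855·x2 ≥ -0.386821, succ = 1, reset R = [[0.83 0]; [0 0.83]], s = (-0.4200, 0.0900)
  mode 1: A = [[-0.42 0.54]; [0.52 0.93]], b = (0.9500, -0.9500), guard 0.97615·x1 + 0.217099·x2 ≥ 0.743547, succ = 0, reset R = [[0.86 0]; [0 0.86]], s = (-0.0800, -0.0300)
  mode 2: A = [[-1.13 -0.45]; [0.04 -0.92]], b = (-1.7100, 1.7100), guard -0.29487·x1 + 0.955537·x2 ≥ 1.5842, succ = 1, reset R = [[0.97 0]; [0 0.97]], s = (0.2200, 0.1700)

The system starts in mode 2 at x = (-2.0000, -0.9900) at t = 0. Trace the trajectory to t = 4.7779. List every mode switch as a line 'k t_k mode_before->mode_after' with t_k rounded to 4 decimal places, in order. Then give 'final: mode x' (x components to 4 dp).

1 1.5346 2->1
2 2.7496 1->0
3 3.8126 0->1
final: 1 0.6102 -0.5334

Mode 2: guard c·x = 1.5842 hit at Δt = 1.5346 (t = 1.5346), x⁻ = (-1.7848, 1.1071) → reset → x⁺ = (-1.5113, 1.2439), jump to mode 1
Mode 1: guard c·x = 0.7435 hit at Δt = 1.2150 (t = 2.7496), x⁻ = (0.5325, 1.0305) → reset → x⁺ = (0.3780, 0.8563), jump to mode 0
Mode 0: guard c·x = -0.3868 hit at Δt = 1.0630 (t = 3.8126), x⁻ = (0.3311, 0.2641) → reset → x⁺ = (-0.1451, 0.3092), jump to mode 1
Mode 1: flow for 0.9653 to horizon, guard not reached → x = (0.6102, -0.5334)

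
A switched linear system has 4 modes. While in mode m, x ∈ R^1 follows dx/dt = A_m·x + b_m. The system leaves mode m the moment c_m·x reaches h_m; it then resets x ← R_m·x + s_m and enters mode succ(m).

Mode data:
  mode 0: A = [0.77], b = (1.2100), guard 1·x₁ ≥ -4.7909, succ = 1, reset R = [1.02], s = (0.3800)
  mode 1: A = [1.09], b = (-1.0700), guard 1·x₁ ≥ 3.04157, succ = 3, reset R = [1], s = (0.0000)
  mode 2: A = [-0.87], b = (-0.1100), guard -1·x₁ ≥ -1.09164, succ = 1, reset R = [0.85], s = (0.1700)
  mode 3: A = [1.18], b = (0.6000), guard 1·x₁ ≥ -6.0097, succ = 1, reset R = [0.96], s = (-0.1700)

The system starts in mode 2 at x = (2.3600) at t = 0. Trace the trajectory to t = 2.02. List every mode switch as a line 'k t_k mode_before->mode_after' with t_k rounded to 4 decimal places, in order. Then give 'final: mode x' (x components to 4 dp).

1 0.8202 2->1
final: 1 1.4115

Mode 2: guard c·x = -1.0916 hit at Δt = 0.8202 (t = 0.8202), x⁻ = (1.0916) → reset → x⁺ = (1.0979), jump to mode 1
Mode 1: flow for 1.1998 to horizon, guard not reached → x = (1.4115)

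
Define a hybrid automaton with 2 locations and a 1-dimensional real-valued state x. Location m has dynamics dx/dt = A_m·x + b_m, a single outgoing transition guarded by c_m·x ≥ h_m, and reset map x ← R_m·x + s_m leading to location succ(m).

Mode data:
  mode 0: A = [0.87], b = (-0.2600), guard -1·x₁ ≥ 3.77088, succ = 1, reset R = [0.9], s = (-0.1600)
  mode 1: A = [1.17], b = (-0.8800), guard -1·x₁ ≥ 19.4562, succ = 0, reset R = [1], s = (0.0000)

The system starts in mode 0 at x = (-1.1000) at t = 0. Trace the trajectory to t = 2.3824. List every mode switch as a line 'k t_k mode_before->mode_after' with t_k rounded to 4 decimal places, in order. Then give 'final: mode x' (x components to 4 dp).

Mode 0: guard c·x = 3.7709 hit at Δt = 1.2275 (t = 1.2275), x⁻ = (-3.7709) → reset → x⁺ = (-3.5538), jump to mode 1
Mode 1: flow for 1.1549 to horizon, guard not reached → x = (-15.8781)

1 1.2275 0->1
final: 1 -15.8781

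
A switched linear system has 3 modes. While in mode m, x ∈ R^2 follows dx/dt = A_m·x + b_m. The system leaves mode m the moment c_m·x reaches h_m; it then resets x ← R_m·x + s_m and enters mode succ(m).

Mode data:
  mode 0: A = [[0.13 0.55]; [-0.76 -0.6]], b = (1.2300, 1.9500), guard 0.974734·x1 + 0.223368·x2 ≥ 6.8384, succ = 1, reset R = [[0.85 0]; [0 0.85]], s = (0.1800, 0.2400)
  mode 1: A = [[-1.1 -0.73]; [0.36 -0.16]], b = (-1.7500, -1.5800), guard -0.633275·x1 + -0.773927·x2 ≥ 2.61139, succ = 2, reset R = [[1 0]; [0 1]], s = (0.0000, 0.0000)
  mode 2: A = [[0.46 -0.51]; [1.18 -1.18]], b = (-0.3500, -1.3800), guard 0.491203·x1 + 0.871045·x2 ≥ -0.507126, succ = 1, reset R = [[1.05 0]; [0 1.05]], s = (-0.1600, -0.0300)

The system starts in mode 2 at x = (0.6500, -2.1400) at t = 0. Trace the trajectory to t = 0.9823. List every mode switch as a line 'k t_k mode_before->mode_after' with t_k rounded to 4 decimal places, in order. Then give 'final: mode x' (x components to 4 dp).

1 0.5471 2->1
final: 1 0.4420 -1.7920

Mode 2: guard c·x = -0.5071 hit at Δt = 0.5471 (t = 0.5471), x⁻ = (1.1523, -1.2320) → reset → x⁺ = (1.0499, -1.3236), jump to mode 1
Mode 1: flow for 0.4352 to horizon, guard not reached → x = (0.4420, -1.7920)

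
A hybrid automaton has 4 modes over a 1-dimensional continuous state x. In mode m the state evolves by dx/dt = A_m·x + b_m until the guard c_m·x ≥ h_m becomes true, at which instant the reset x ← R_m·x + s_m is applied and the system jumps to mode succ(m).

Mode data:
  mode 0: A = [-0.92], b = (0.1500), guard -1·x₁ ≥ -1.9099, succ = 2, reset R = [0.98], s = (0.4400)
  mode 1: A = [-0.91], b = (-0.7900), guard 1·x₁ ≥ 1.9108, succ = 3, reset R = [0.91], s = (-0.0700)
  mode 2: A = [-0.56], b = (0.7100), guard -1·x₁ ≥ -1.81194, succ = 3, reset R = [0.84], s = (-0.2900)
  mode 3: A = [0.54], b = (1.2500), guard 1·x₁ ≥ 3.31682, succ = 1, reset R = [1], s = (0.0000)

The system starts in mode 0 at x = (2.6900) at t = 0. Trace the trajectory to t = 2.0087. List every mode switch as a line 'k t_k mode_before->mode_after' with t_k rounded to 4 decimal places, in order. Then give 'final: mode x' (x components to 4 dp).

1 0.4013 0->2
2 1.5648 2->3
final: 3 2.1928

Mode 0: guard c·x = -1.9099 hit at Δt = 0.4013 (t = 0.4013), x⁻ = (1.9099) → reset → x⁺ = (2.3117), jump to mode 2
Mode 2: guard c·x = -1.8119 hit at Δt = 1.1635 (t = 1.5648), x⁻ = (1.8119) → reset → x⁺ = (1.2320), jump to mode 3
Mode 3: flow for 0.4439 to horizon, guard not reached → x = (2.1928)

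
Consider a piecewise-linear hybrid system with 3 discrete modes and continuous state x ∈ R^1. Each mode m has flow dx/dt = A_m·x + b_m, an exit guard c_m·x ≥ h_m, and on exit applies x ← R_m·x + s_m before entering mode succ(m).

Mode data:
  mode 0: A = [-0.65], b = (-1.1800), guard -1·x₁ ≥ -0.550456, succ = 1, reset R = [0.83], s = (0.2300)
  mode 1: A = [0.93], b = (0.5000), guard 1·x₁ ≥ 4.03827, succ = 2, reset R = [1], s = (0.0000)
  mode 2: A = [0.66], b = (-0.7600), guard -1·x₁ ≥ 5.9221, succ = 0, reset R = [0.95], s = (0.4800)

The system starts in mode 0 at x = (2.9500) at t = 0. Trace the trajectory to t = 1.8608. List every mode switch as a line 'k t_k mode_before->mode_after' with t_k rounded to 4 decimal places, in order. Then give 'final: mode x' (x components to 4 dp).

1 1.0773 0->1
final: 1 1.9999

Mode 0: guard c·x = -0.5505 hit at Δt = 1.0773 (t = 1.0773), x⁻ = (0.5505) → reset → x⁺ = (0.6869), jump to mode 1
Mode 1: flow for 0.7835 to horizon, guard not reached → x = (1.9999)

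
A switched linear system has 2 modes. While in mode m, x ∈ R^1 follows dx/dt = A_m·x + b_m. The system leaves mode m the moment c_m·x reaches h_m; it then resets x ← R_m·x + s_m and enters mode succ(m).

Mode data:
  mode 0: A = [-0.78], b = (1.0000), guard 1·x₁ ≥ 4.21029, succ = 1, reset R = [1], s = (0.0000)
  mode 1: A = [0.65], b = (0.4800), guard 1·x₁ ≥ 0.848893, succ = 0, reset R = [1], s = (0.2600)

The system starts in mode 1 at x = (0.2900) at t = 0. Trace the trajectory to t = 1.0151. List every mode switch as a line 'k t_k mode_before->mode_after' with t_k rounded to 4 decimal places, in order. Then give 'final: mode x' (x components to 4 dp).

1 0.6677 1->0
final: 0 1.1500

Mode 1: guard c·x = 0.8489 hit at Δt = 0.6677 (t = 0.6677), x⁻ = (0.8489) → reset → x⁺ = (1.1089), jump to mode 0
Mode 0: flow for 0.3474 to horizon, guard not reached → x = (1.1500)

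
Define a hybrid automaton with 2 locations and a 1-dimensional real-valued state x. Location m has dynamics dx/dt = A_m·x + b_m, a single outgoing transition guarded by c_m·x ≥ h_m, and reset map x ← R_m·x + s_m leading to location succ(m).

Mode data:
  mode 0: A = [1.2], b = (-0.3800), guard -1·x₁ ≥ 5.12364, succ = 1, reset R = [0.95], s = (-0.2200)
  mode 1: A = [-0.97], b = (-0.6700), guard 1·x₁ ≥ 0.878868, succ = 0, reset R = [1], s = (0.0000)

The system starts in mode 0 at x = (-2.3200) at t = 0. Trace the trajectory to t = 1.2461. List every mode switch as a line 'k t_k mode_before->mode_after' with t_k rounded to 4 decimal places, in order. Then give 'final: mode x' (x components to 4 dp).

Mode 0: guard c·x = 5.1236 hit at Δt = 0.6036 (t = 0.6036), x⁻ = (-5.1236) → reset → x⁺ = (-5.0875), jump to mode 1
Mode 1: flow for 0.6425 to horizon, guard not reached → x = (-3.0483)

1 0.6036 0->1
final: 1 -3.0483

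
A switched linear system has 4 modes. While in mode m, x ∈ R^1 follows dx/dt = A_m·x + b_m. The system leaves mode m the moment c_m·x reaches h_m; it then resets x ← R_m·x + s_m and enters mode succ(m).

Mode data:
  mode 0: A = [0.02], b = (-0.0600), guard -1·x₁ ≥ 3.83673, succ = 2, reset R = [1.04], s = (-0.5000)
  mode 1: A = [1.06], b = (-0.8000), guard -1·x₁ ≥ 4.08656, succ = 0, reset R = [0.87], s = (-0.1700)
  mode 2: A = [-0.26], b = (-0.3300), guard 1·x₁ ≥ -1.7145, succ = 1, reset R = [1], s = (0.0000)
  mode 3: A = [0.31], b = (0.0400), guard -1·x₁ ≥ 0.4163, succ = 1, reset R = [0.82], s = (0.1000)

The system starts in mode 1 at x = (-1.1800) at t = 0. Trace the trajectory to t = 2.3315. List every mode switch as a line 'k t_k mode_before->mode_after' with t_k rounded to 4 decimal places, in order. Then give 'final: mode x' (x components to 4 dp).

1 0.8653 1->0
2 1.6869 0->2
final: 2 -3.9932

Mode 1: guard c·x = 4.0866 hit at Δt = 0.8653 (t = 0.8653), x⁻ = (-4.0866) → reset → x⁺ = (-3.7253), jump to mode 0
Mode 0: guard c·x = 3.8367 hit at Δt = 0.8216 (t = 1.6869), x⁻ = (-3.8367) → reset → x⁺ = (-4.4902), jump to mode 2
Mode 2: flow for 0.6446 to horizon, guard not reached → x = (-3.9932)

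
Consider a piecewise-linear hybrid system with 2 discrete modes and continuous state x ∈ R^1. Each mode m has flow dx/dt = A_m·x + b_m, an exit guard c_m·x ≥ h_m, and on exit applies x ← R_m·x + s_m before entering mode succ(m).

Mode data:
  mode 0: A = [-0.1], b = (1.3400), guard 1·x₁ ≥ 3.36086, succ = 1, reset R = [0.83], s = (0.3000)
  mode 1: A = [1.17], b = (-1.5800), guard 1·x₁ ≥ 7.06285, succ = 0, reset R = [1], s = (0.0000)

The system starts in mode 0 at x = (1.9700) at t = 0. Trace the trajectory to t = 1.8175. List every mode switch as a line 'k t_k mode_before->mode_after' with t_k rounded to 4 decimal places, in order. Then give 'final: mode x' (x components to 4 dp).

Mode 0: guard c·x = 3.3609 hit at Δt = 1.2975 (t = 1.2975), x⁻ = (3.3609) → reset → x⁺ = (3.0895), jump to mode 1
Mode 1: flow for 0.5200 to horizon, guard not reached → x = (4.5460)

1 1.2975 0->1
final: 1 4.5460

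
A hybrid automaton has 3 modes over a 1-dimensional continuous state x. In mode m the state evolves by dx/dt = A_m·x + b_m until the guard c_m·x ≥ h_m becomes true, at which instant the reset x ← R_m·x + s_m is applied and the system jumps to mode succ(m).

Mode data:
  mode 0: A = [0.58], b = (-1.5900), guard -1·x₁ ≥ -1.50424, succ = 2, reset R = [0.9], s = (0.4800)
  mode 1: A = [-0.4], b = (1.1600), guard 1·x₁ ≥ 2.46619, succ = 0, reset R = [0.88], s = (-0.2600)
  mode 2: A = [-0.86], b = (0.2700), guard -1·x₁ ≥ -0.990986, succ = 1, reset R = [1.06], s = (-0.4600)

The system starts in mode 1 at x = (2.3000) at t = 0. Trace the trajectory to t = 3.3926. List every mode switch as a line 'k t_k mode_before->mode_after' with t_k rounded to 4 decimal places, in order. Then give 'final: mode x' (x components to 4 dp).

1 0.8108 1->0
2 1.4966 0->2
3 2.4369 2->1
final: 1 1.3242

Mode 1: guard c·x = 2.4662 hit at Δt = 0.8108 (t = 0.8108), x⁻ = (2.4662) → reset → x⁺ = (1.9102), jump to mode 0
Mode 0: guard c·x = -1.5042 hit at Δt = 0.6858 (t = 1.4966), x⁻ = (1.5042) → reset → x⁺ = (1.8338), jump to mode 2
Mode 2: guard c·x = -0.9910 hit at Δt = 0.9403 (t = 2.4369), x⁻ = (0.9910) → reset → x⁺ = (0.5904), jump to mode 1
Mode 1: flow for 0.9557 to horizon, guard not reached → x = (1.3242)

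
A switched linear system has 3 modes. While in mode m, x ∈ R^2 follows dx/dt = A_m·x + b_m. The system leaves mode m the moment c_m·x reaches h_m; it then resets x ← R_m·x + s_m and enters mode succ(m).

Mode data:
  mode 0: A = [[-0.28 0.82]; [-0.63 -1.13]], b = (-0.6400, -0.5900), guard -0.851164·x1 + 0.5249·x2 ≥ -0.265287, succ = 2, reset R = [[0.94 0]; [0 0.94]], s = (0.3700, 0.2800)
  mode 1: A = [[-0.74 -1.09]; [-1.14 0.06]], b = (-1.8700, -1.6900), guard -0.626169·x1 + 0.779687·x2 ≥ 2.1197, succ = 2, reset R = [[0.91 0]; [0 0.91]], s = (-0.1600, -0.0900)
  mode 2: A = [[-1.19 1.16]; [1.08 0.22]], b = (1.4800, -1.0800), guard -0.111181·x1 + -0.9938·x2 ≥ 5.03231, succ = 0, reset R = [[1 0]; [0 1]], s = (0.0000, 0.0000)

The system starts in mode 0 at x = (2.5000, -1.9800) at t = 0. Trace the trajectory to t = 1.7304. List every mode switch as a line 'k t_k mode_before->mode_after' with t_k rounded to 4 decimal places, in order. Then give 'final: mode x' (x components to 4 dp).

1 1.2907 0->2
final: 2 0.1059 -1.2877

Mode 0: guard c·x = -0.2653 hit at Δt = 1.2907 (t = 1.2907), x⁻ = (-0.3687, -1.1032) → reset → x⁺ = (0.0235, -0.7570), jump to mode 2
Mode 2: flow for 0.4397 to horizon, guard not reached → x = (0.1059, -1.2877)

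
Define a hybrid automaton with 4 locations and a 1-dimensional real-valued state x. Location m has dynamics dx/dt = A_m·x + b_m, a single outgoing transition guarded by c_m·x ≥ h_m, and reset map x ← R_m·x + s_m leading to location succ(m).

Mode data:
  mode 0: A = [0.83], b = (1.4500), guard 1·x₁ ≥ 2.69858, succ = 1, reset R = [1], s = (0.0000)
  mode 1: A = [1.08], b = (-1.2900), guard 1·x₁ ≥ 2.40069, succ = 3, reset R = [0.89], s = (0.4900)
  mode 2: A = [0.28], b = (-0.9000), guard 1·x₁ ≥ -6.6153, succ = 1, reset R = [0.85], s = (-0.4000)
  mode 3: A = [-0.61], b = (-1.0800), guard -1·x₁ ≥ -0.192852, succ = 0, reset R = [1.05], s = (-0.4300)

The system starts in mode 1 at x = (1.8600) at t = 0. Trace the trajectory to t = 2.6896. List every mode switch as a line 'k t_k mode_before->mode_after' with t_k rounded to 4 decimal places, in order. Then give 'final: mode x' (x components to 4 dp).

1 0.5506 1->3
2 1.8724 3->0
final: 0 1.2471

Mode 1: guard c·x = 2.4007 hit at Δt = 0.5506 (t = 0.5506), x⁻ = (2.4007) → reset → x⁺ = (2.6266), jump to mode 3
Mode 3: guard c·x = -0.1929 hit at Δt = 1.3218 (t = 1.8724), x⁻ = (0.1929) → reset → x⁺ = (-0.2275), jump to mode 0
Mode 0: flow for 0.8172 to horizon, guard not reached → x = (1.2471)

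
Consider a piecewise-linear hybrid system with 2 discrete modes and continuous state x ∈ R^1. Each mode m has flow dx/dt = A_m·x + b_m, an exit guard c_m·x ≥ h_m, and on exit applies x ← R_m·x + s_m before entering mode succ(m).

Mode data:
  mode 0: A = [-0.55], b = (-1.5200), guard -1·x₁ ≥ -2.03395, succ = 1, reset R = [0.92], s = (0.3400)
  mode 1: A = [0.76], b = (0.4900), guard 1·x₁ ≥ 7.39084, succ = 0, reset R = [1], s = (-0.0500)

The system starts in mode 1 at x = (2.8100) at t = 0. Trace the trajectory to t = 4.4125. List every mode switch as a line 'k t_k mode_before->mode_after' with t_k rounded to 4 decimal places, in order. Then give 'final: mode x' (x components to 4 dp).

Mode 1: guard c·x = 7.3908 hit at Δt = 1.1107 (t = 1.1107), x⁻ = (7.3908) → reset → x⁺ = (7.3408), jump to mode 0
Mode 0: guard c·x = -2.0339 hit at Δt = 1.3543 (t = 2.4650), x⁻ = (2.0339) → reset → x⁺ = (2.2112), jump to mode 1
Mode 1: guard c·x = 7.3908 hit at Δt = 1.3611 (t = 3.8261), x⁻ = (7.3908) → reset → x⁺ = (7.3408), jump to mode 0
Mode 0: flow for 0.5864 to horizon, guard not reached → x = (4.5554)

1 1.1107 1->0
2 2.4650 0->1
3 3.8261 1->0
final: 0 4.5554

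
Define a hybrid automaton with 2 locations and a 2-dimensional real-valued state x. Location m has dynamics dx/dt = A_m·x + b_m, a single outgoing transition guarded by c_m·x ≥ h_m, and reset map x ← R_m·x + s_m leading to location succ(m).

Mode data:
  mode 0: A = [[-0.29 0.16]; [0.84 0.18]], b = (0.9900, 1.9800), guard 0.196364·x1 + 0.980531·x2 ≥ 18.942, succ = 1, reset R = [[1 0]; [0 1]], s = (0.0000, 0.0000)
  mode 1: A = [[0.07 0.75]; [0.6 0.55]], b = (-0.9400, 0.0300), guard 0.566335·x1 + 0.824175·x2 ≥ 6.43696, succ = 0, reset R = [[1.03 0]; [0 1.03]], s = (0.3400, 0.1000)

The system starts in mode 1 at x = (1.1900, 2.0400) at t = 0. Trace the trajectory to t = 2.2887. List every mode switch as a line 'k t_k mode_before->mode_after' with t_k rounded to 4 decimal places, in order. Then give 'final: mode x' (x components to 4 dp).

1 1.1248 1->0
final: 0 5.2125 14.4814

Mode 1: guard c·x = 6.4370 hit at Δt = 1.1248 (t = 1.1248), x⁻ = (3.2532, 5.5747) → reset → x⁺ = (3.6908, 5.8420), jump to mode 0
Mode 0: flow for 1.1639 to horizon, guard not reached → x = (5.2125, 14.4814)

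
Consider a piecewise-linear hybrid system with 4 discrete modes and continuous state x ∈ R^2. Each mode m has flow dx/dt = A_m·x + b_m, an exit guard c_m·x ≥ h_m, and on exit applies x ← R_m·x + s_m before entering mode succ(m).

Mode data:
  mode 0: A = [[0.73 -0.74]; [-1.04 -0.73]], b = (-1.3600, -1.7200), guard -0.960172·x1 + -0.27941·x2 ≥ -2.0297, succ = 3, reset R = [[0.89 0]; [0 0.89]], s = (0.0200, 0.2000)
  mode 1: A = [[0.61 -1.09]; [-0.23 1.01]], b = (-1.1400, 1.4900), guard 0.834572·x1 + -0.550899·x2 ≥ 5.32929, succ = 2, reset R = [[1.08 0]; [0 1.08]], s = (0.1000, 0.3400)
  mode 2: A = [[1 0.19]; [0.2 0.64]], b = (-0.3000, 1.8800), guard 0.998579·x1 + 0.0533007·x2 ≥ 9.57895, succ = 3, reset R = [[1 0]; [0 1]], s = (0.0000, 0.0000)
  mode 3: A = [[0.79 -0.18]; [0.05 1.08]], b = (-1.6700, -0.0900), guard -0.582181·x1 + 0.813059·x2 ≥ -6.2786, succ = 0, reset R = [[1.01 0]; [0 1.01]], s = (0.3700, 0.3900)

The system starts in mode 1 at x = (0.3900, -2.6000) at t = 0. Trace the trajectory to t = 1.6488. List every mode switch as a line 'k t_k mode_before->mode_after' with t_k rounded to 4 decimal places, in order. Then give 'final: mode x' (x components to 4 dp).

1 0.8451 1->2
final: 2 6.9278 -4.6229

Mode 1: guard c·x = 5.3293 hit at Δt = 0.8451 (t = 0.8451), x⁻ = (3.3827, -4.5493) → reset → x⁺ = (3.7533, -4.5732), jump to mode 2
Mode 2: flow for 0.8037 to horizon, guard not reached → x = (6.9278, -4.6229)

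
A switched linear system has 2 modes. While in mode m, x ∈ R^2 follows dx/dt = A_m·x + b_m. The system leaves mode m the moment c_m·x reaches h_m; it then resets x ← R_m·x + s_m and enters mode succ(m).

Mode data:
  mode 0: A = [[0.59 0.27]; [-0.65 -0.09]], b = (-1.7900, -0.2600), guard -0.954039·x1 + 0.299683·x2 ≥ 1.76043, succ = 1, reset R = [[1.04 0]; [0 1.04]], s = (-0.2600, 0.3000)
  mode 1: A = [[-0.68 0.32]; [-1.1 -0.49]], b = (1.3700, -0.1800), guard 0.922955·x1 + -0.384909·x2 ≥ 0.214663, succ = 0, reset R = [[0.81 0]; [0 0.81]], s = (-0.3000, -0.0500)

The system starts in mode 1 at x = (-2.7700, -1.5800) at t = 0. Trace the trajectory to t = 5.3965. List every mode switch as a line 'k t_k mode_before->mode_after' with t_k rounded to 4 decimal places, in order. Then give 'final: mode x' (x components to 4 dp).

Mode 1: guard c·x = 0.2147 hit at Δt = 1.5091 (t = 1.5091), x⁻ = (0.2637, 0.0745) → reset → x⁺ = (-0.0864, 0.0103), jump to mode 0
Mode 0: guard c·x = 1.7604 hit at Δt = 0.7363 (t = 2.2454), x⁻ = (-1.7722, 0.2326) → reset → x⁺ = (-2.1031, 0.5419), jump to mode 1
Mode 1: guard c·x = 0.2147 hit at Δt = 1.2525 (t = 3.4979), x⁻ = (0.4949, 0.6291) → reset → x⁺ = (0.1009, 0.4596), jump to mode 0
Mode 0: guard c·x = 1.7604 hit at Δt = 0.8430 (t = 4.3409), x⁻ = (-1.6585, 0.5946) → reset → x⁺ = (-1.9848, 0.9184), jump to mode 1
Mode 1: flow for 1.0556 to horizon, guard not reached → x = (0.3388, 0.9287)

1 1.5091 1->0
2 2.2454 0->1
3 3.4979 1->0
4 4.3409 0->1
final: 1 0.3388 0.9287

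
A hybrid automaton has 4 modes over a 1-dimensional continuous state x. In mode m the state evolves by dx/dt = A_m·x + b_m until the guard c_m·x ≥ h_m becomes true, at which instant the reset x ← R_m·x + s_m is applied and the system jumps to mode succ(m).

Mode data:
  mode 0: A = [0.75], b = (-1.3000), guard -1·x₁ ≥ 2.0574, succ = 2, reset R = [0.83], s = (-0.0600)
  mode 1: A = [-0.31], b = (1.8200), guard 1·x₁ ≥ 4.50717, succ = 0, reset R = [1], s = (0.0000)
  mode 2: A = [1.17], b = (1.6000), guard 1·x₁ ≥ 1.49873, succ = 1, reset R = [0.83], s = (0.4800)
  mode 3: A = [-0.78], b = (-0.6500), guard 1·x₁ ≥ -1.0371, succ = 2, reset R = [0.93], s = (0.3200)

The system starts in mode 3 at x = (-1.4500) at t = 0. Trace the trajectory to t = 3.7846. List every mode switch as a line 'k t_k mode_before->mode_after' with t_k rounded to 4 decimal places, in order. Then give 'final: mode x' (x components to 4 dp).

1 1.4197 3->2
2 2.5969 2->1
final: 1 3.0013

Mode 3: guard c·x = -1.0371 hit at Δt = 1.4197 (t = 1.4197), x⁻ = (-1.0371) → reset → x⁺ = (-0.6445), jump to mode 2
Mode 2: guard c·x = 1.4987 hit at Δt = 1.1772 (t = 2.5969), x⁻ = (1.4987) → reset → x⁺ = (1.7239), jump to mode 1
Mode 1: flow for 1.1877 to horizon, guard not reached → x = (3.0013)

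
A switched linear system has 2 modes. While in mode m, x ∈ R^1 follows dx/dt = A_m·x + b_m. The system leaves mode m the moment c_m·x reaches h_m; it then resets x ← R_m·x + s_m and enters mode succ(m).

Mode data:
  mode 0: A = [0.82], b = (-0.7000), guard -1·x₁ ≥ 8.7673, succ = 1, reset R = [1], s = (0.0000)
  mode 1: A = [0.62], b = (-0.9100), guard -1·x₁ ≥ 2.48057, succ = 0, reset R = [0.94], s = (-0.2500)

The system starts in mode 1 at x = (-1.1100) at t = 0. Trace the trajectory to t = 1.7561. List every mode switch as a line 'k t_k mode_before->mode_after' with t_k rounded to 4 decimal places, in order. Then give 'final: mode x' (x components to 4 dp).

1 0.6877 1->0
final: 0 -7.3964

Mode 1: guard c·x = 2.4806 hit at Δt = 0.6877 (t = 0.6877), x⁻ = (-2.4806) → reset → x⁺ = (-2.5817), jump to mode 0
Mode 0: flow for 1.0684 to horizon, guard not reached → x = (-7.3964)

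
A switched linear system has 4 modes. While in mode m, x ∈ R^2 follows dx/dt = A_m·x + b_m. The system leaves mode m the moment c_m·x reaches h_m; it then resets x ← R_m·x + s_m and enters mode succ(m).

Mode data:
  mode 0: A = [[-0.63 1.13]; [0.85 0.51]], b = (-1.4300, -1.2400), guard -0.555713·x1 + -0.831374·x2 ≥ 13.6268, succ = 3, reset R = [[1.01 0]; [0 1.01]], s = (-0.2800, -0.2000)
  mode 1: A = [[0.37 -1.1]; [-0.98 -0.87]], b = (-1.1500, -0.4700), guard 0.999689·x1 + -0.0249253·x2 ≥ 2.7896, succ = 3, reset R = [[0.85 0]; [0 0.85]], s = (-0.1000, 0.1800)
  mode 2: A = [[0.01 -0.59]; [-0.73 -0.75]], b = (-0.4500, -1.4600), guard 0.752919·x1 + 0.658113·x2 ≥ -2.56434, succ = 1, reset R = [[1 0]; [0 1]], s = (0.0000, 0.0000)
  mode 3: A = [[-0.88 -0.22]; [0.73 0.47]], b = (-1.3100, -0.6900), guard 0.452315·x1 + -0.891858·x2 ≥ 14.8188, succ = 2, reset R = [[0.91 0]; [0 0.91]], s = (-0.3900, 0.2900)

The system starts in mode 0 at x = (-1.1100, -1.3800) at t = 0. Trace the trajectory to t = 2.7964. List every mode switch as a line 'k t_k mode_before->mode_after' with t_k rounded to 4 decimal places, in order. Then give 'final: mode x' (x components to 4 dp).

Mode 0: guard c·x = 13.6268 hit at Δt = 1.4003 (t = 1.4003), x⁻ = (-7.8436, -11.1478) → reset → x⁺ = (-8.2020, -11.4593), jump to mode 3
Mode 3: guard c·x = 14.8188 hit at Δt = 0.5908 (t = 1.9911), x⁻ = (-3.9266, -18.6071) → reset → x⁺ = (-3.9632, -16.6424), jump to mode 2
Mode 2: flow for 0.8053 to horizon, guard not reached → x = (1.6341, -9.7053)

1 1.4003 0->3
2 1.9911 3->2
final: 2 1.6341 -9.7053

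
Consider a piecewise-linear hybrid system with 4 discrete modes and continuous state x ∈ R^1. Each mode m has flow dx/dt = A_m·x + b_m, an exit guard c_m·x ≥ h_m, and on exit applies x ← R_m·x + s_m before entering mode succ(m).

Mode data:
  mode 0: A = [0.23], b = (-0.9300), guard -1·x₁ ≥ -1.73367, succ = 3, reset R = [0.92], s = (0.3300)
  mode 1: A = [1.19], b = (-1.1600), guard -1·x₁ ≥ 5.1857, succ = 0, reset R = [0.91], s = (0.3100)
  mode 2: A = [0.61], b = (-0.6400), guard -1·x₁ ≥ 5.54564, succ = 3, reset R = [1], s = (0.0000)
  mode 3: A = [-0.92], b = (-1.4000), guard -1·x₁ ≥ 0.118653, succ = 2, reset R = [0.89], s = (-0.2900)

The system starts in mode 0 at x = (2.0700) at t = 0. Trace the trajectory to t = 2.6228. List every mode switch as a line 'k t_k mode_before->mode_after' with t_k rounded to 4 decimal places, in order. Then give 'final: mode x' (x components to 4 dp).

1 0.6842 0->3
2 1.6611 3->2
final: 2 -1.5484

Mode 0: guard c·x = -1.7337 hit at Δt = 0.6842 (t = 0.6842), x⁻ = (1.7337) → reset → x⁺ = (1.9250), jump to mode 3
Mode 3: guard c·x = 0.1187 hit at Δt = 0.9769 (t = 1.6611), x⁻ = (-0.1187) → reset → x⁺ = (-0.3956), jump to mode 2
Mode 2: flow for 0.9617 to horizon, guard not reached → x = (-1.5484)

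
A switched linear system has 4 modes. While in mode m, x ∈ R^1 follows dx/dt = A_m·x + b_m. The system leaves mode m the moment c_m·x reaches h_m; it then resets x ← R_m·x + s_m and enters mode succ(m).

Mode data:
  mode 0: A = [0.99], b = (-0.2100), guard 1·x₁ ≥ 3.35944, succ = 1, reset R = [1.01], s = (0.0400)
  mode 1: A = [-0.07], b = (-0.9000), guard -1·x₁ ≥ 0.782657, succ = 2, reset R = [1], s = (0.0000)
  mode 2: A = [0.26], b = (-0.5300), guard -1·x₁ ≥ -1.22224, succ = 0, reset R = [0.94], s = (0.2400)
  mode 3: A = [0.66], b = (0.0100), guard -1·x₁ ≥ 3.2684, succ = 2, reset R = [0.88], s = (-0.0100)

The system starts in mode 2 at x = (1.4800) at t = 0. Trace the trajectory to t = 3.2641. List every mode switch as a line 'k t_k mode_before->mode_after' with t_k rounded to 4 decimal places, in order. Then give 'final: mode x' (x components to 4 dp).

Mode 2: guard c·x = -1.2222 hit at Δt = 1.4596 (t = 1.4596), x⁻ = (1.2222) → reset → x⁺ = (1.3889), jump to mode 0
Mode 0: guard c·x = 3.3594 hit at Δt = 0.9937 (t = 2.4533), x⁻ = (3.3594) → reset → x⁺ = (3.4330), jump to mode 1
Mode 1: flow for 0.8108 to horizon, guard not reached → x = (2.5342)

1 1.4596 2->0
2 2.4533 0->1
final: 1 2.5342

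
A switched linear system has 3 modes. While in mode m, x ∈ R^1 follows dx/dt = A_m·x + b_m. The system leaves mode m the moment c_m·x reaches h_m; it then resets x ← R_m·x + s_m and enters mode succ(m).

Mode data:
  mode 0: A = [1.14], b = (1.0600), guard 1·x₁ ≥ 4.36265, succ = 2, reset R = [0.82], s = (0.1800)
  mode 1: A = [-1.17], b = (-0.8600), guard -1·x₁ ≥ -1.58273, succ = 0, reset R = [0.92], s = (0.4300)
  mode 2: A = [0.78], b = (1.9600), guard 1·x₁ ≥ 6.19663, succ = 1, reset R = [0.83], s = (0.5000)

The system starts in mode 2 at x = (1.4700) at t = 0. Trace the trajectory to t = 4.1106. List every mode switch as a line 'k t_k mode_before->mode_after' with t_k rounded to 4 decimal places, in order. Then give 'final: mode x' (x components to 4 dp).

1 1.0031 2->1
2 1.8683 1->0
3 2.4218 0->2
4 2.8431 2->1
5 3.7083 1->0
final: 0 3.5247

Mode 2: guard c·x = 6.1966 hit at Δt = 1.0031 (t = 1.0031), x⁻ = (6.1966) → reset → x⁺ = (5.6432), jump to mode 1
Mode 1: guard c·x = -1.5827 hit at Δt = 0.8652 (t = 1.8683), x⁻ = (1.5827) → reset → x⁺ = (1.8861), jump to mode 0
Mode 0: guard c·x = 4.3627 hit at Δt = 0.5535 (t = 2.4218), x⁻ = (4.3627) → reset → x⁺ = (3.7574), jump to mode 2
Mode 2: guard c·x = 6.1966 hit at Δt = 0.4213 (t = 2.8431), x⁻ = (6.1966) → reset → x⁺ = (5.6432), jump to mode 1
Mode 1: guard c·x = -1.5827 hit at Δt = 0.8652 (t = 3.7083), x⁻ = (1.5827) → reset → x⁺ = (1.8861), jump to mode 0
Mode 0: flow for 0.4023 to horizon, guard not reached → x = (3.5247)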